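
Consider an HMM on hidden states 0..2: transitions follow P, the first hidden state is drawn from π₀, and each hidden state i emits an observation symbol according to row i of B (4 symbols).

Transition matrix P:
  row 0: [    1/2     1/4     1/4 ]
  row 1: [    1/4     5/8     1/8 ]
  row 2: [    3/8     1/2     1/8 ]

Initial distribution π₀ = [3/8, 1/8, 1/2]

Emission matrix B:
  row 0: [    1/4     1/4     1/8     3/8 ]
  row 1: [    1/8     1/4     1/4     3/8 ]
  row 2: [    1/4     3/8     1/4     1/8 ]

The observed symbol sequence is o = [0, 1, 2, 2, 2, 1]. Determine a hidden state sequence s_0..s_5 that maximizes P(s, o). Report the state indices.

t=0: δ = [9.375e-02, 1.562e-02, 1.250e-01]  (obs o_0=0)
t=1: δ = [1.172e-02, 1.562e-02, 8.789e-03]  ψ = [0, 2, 0]  (obs o_1=1)
t=2: δ = [7.324e-04, 2.441e-03, 7.324e-04]  ψ = [0, 1, 0]  (obs o_2=2)
t=3: δ = [7.629e-05, 3.815e-04, 7.629e-05]  ψ = [1, 1, 1]  (obs o_3=2)
t=4: δ = [1.192e-05, 5.960e-05, 1.192e-05]  ψ = [1, 1, 1]  (obs o_4=2)
t=5: δ = [3.725e-06, 9.313e-06, 2.794e-06]  ψ = [1, 1, 1]  (obs o_5=1)
backtrack: best end state = 1; path = [2, 1, 1, 1, 1, 1]

path = [2, 1, 1, 1, 1, 1]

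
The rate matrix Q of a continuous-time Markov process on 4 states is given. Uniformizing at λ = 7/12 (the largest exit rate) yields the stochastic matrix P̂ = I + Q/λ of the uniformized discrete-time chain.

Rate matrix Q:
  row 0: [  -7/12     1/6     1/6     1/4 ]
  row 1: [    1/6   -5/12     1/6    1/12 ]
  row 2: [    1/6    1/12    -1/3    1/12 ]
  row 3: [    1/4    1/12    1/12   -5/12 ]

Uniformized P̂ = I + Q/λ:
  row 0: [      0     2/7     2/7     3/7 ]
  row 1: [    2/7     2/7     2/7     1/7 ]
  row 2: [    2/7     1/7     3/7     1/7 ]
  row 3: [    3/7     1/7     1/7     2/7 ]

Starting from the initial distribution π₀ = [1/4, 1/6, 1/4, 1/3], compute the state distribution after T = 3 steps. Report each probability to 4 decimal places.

π = [0.2512, 0.2082, 0.2903, 0.2502]

t=0: π = [0.2500, 0.1667, 0.2500, 0.3333]
t=1: π = [0.2619, 0.2024, 0.2738, 0.2619]
t=2: π = [0.2483, 0.2092, 0.2874, 0.2551]
t=3: π = [0.2512, 0.2082, 0.2903, 0.2502]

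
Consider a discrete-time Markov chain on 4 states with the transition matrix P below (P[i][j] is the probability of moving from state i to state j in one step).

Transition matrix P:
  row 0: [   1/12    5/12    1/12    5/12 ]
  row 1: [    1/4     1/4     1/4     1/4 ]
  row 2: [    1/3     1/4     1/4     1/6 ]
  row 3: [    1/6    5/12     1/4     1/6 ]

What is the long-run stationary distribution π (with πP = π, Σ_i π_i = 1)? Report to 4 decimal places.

π = [0.2120, 0.3265, 0.2147, 0.2469]

Balance equations π_j = Σ_i π_i·P[i][j]:
  π_0 = 1/12·π_0 + 1/4·π_1 + 1/3·π_2 + 1/6·π_3
  π_1 = 5/12·π_0 + 1/4·π_1 + 1/4·π_2 + 5/12·π_3
  π_2 = 1/12·π_0 + 1/4·π_1 + 1/4·π_2 + 1/4·π_3
  normalize: π_0 + π_1 + π_2 + π_3 = 1
Solving the linear system gives exactly π = [237/1118, 365/1118, 120/559, 138/559].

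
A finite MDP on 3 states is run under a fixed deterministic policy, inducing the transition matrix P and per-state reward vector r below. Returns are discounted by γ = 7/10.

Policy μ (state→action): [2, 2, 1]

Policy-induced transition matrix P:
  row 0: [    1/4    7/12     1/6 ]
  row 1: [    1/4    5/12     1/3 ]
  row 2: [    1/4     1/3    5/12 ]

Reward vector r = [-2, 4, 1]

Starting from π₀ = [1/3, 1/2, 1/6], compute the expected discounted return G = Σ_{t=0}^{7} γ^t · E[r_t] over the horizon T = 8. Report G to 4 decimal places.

G = 4.8682

t=0: π = [0.3333, 0.5000, 0.1667], E[r] = 1.5000, γ^t·E[r] = 1.500000, running G = 1.500000
t=1: π = [0.2500, 0.4583, 0.2917], E[r] = 1.6250, γ^t·E[r] = 1.137500, running G = 2.637500
t=2: π = [0.2500, 0.4340, 0.3160], E[r] = 1.5521, γ^t·E[r] = 0.760521, running G = 3.398021
t=3: π = [0.2500, 0.4320, 0.3180], E[r] = 1.5460, γ^t·E[r] = 0.530280, running G = 3.928301
t=4: π = [0.2500, 0.4318, 0.3182], E[r] = 1.5455, γ^t·E[r] = 0.371075, running G = 4.299376
t=5: π = [0.2500, 0.4318, 0.3182], E[r] = 1.5455, γ^t·E[r] = 0.259745, running G = 4.559121
t=6: π = [0.2500, 0.4318, 0.3182], E[r] = 1.5455, γ^t·E[r] = 0.181821, running G = 4.740942
t=7: π = [0.2500, 0.4318, 0.3182], E[r] = 1.5455, γ^t·E[r] = 0.127275, running G = 4.868217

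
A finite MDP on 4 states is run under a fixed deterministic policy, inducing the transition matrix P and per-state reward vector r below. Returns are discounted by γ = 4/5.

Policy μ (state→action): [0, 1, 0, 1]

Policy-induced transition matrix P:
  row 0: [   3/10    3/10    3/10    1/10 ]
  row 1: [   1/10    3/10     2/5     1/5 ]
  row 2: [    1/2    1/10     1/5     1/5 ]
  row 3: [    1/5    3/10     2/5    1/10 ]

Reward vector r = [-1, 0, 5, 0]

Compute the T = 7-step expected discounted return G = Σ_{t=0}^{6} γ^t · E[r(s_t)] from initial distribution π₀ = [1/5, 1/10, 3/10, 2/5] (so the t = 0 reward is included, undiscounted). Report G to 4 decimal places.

G = 5.0061

t=0: π = [0.2000, 0.1000, 0.3000, 0.4000], E[r] = 1.3000, γ^t·E[r] = 1.300000, running G = 1.300000
t=1: π = [0.3000, 0.2400, 0.3200, 0.1400], E[r] = 1.3000, γ^t·E[r] = 1.040000, running G = 2.340000
t=2: π = [0.3020, 0.2360, 0.3060, 0.1560], E[r] = 1.2280, γ^t·E[r] = 0.785920, running G = 3.125920
t=3: π = [0.2984, 0.2388, 0.3086, 0.1542], E[r] = 1.2446, γ^t·E[r] = 0.637235, running G = 3.763155
t=4: π = [0.2985, 0.2383, 0.3084, 0.1547], E[r] = 1.2437, γ^t·E[r] = 0.509403, running G = 4.272558
t=5: π = [0.2986, 0.2383, 0.3085, 0.1547], E[r] = 1.2437, γ^t·E[r] = 0.407546, running G = 4.680104
t=6: π = [0.2986, 0.2383, 0.3085, 0.1547], E[r] = 1.2437, γ^t·E[r] = 0.326029, running G = 5.006133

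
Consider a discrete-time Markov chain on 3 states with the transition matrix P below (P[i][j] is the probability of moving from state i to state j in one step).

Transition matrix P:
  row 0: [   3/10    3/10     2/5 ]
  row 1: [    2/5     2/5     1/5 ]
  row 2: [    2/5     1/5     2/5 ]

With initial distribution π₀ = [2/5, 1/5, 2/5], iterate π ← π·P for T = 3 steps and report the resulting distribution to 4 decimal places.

t=0: π = [0.4000, 0.2000, 0.4000]
t=1: π = [0.3600, 0.2800, 0.3600]
t=2: π = [0.3640, 0.2920, 0.3440]
t=3: π = [0.3636, 0.2948, 0.3416]

π = [0.3636, 0.2948, 0.3416]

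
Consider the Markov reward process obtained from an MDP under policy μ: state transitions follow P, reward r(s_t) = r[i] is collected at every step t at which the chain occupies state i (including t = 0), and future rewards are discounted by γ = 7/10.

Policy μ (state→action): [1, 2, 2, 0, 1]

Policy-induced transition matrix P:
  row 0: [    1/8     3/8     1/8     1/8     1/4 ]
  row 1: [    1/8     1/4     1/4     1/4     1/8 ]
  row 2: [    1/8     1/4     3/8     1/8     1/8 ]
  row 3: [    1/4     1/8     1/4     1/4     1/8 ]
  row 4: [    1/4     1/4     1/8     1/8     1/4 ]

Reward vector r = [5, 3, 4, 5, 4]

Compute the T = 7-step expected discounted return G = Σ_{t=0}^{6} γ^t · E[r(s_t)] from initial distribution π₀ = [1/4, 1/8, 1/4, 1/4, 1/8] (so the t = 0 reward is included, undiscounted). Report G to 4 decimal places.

G = 12.8078

t=0: π = [0.2500, 0.1250, 0.2500, 0.2500, 0.1250], E[r] = 4.3750, γ^t·E[r] = 4.375000, running G = 4.375000
t=1: π = [0.1719, 0.2500, 0.2344, 0.1719, 0.1719], E[r] = 4.0938, γ^t·E[r] = 2.865625, running G = 7.240625
t=2: π = [0.1680, 0.2500, 0.2363, 0.1777, 0.1680], E[r] = 4.0957, γ^t·E[r] = 2.006895, running G = 9.247520
t=3: π = [0.1682, 0.2488, 0.2375, 0.1785, 0.1670], E[r] = 4.0979, γ^t·E[r] = 1.405580, running G = 10.653099
t=4: π = [0.1682, 0.2487, 0.2378, 0.1784, 0.1669], E[r] = 4.0979, γ^t·E[r] = 0.983899, running G = 11.636998
t=5: π = [0.1682, 0.2487, 0.2378, 0.1784, 0.1669], E[r] = 4.0978, γ^t·E[r] = 0.688723, running G = 12.325720
t=6: π = [0.1682, 0.2487, 0.2378, 0.1784, 0.1669], E[r] = 4.0978, γ^t·E[r] = 0.482105, running G = 12.807826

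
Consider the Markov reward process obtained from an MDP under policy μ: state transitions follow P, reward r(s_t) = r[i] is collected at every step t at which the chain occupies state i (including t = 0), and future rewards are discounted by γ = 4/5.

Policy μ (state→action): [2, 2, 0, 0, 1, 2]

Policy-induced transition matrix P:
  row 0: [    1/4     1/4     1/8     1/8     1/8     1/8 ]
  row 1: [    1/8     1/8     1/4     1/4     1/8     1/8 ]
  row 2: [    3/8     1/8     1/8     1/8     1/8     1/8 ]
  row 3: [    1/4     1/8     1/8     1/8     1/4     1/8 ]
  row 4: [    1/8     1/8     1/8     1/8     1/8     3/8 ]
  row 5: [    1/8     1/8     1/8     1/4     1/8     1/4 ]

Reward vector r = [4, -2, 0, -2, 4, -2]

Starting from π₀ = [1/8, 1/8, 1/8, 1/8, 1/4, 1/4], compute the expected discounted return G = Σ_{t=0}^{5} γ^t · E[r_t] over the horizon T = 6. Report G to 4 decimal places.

t=0: π = [0.1250, 0.1250, 0.1250, 0.1250, 0.2500, 0.2500], E[r] = 0.5000, γ^t·E[r] = 0.500000, running G = 0.500000
t=1: π = [0.1875, 0.1406, 0.1406, 0.1719, 0.1406, 0.2188], E[r] = 0.2500, γ^t·E[r] = 0.200000, running G = 0.700000
t=2: π = [0.2051, 0.1484, 0.1426, 0.1699, 0.1465, 0.1875], E[r] = 0.3945, γ^t·E[r] = 0.252500, running G = 0.952500
t=3: π = [0.2075, 0.1506, 0.1436, 0.1670, 0.1462, 0.1851], E[r] = 0.4097, γ^t·E[r] = 0.209750, running G = 1.162250
t=4: π = [0.2077, 0.1509, 0.1438, 0.1670, 0.1459, 0.1847], E[r] = 0.4091, γ^t·E[r] = 0.167575, running G = 1.329825
t=5: π = [0.2078, 0.1510, 0.1439, 0.1670, 0.1459, 0.1846], E[r] = 0.4097, γ^t·E[r] = 0.134250, running G = 1.464075

G = 1.4641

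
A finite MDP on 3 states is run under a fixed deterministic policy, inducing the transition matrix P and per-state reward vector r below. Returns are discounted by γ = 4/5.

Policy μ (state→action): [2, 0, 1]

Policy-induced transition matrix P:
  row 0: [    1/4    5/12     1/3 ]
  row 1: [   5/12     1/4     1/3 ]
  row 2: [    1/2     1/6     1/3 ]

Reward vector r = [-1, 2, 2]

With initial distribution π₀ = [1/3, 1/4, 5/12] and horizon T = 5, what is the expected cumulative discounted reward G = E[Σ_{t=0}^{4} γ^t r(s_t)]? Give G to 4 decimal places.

t=0: π = [0.3333, 0.2500, 0.4167], E[r] = 1.0000, γ^t·E[r] = 1.000000, running G = 1.000000
t=1: π = [0.3958, 0.2708, 0.3333], E[r] = 0.8125, γ^t·E[r] = 0.650000, running G = 1.650000
t=2: π = [0.3785, 0.2882, 0.3333], E[r] = 0.8646, γ^t·E[r] = 0.553333, running G = 2.203333
t=3: π = [0.3814, 0.2853, 0.3333], E[r] = 0.8559, γ^t·E[r] = 0.438222, running G = 2.641556
t=4: π = [0.3809, 0.2858, 0.3333], E[r] = 0.8573, γ^t·E[r] = 0.351170, running G = 2.992726

G = 2.9927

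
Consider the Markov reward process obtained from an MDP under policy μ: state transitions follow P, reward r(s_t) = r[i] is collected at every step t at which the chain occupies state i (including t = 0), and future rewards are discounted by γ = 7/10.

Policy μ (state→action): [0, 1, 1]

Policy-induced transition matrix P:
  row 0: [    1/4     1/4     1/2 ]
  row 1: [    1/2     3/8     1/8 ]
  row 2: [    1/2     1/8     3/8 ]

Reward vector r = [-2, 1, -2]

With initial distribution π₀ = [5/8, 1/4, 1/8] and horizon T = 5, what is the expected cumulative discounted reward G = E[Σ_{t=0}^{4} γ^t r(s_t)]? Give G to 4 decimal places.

G = -3.4836

t=0: π = [0.6250, 0.2500, 0.1250], E[r] = -1.2500, γ^t·E[r] = -1.250000, running G = -1.250000
t=1: π = [0.3438, 0.2656, 0.3906], E[r] = -1.2031, γ^t·E[r] = -0.842188, running G = -2.092188
t=2: π = [0.4141, 0.2344, 0.3516], E[r] = -1.2969, γ^t·E[r] = -0.635469, running G = -2.727656
t=3: π = [0.3965, 0.2354, 0.3682], E[r] = -1.2939, γ^t·E[r] = -0.443823, running G = -3.171479
t=4: π = [0.4009, 0.2334, 0.3657], E[r] = -1.2998, γ^t·E[r] = -0.312083, running G = -3.483563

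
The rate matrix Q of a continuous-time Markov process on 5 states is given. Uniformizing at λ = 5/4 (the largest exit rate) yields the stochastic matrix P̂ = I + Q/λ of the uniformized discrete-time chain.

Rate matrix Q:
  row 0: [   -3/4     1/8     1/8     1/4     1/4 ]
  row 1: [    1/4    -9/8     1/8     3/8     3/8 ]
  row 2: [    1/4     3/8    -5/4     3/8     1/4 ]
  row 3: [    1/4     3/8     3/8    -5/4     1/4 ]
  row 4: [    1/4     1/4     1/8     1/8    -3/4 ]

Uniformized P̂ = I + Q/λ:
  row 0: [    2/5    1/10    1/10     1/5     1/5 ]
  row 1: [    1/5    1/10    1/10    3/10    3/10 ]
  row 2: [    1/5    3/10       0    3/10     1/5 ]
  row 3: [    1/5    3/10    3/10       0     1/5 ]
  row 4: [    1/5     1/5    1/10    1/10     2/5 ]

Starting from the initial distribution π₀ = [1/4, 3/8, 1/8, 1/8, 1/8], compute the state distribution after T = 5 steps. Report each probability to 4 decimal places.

π = [0.2500, 0.1855, 0.1214, 0.1699, 0.2732]

t=0: π = [0.2500, 0.3750, 0.1250, 0.1250, 0.1250]
t=1: π = [0.2500, 0.1625, 0.1125, 0.2125, 0.2625]
t=2: π = [0.2500, 0.1913, 0.1313, 0.1588, 0.2688]
t=3: π = [0.2500, 0.1849, 0.1186, 0.1736, 0.2729]
t=4: π = [0.2500, 0.1857, 0.1229, 0.1683, 0.2731]
t=5: π = [0.2500, 0.1855, 0.1214, 0.1699, 0.2732]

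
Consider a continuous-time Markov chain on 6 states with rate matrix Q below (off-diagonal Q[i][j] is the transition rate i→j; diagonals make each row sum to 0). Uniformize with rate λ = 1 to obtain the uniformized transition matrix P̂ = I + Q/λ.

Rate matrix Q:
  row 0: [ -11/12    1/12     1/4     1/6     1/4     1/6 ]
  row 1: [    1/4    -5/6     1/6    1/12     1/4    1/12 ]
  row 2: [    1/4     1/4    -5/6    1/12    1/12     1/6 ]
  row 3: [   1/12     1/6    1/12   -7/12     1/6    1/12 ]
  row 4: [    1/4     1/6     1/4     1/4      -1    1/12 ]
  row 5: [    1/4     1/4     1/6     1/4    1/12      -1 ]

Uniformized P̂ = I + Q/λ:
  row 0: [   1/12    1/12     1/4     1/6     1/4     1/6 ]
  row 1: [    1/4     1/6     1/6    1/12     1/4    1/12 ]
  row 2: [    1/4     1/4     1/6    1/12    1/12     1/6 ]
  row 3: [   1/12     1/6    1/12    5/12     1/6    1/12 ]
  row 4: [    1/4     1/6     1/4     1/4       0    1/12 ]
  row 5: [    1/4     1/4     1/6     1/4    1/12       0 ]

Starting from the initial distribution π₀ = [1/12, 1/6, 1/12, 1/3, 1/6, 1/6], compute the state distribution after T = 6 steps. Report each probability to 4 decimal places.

t=0: π = [0.0833, 0.1667, 0.0833, 0.3333, 0.1667, 0.1667]
t=1: π = [0.1806, 0.1806, 0.1597, 0.2569, 0.1389, 0.0833]
t=2: π = [0.1771, 0.1719, 0.1719, 0.2211, 0.1534, 0.1047]
t=3: π = [0.1836, 0.1750, 0.1758, 0.2148, 0.1471, 0.1037]
t=4: π = [0.1836, 0.1747, 0.1763, 0.2120, 0.1487, 0.1046]
t=5: π = [0.1841, 0.1748, 0.1767, 0.2115, 0.1483, 0.1046]
t=6: π = [0.1841, 0.1748, 0.1767, 0.2113, 0.1484, 0.1047]

π = [0.1841, 0.1748, 0.1767, 0.2113, 0.1484, 0.1047]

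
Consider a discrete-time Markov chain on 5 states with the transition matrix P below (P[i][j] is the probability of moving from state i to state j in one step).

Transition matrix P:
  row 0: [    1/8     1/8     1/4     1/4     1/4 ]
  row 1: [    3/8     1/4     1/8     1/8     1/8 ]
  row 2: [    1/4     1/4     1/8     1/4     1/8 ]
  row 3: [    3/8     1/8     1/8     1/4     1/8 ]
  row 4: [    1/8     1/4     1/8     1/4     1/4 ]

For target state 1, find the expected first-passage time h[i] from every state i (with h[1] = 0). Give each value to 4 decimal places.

First-step conditioning: h[1] = 0; for i ≠ 1, h[i] = 1 + Σ_k P[i][k]·h[k].
  h[0] = 1 + 1/8·h[0] + 1/4·h[2] + 1/4·h[3] + 1/4·h[4]
  h[2] = 1 + 1/4·h[0] + 1/8·h[2] + 1/4·h[3] + 1/8·h[4]
  h[3] = 1 + 3/8·h[0] + 1/8·h[2] + 1/4·h[3] + 1/8·h[4]
  h[4] = 1 + 1/8·h[0] + 1/8·h[2] + 1/4·h[3] + 1/4·h[4]
Solving the 4×4 linear system over states ≠ 1 gives exactly h = [2272/389, 0, 2048/389, 2332/389, 2016/389] (h[1] = 0 is the target).

h = [5.8406, 0.0000, 5.2648, 5.9949, 5.1825]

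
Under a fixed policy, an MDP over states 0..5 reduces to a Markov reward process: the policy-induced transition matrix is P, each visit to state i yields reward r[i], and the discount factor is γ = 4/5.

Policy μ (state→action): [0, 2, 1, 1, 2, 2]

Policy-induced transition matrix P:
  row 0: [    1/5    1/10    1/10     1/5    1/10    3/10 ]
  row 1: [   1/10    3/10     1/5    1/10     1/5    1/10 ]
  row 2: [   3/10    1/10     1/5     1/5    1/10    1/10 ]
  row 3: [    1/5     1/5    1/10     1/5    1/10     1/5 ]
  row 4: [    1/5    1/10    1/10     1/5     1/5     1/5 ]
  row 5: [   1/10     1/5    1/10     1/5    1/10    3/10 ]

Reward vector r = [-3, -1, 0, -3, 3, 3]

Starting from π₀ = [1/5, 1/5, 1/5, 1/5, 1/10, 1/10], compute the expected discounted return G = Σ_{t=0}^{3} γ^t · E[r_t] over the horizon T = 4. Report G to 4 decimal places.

G = -1.3306

t=0: π = [0.2000, 0.2000, 0.2000, 0.2000, 0.1000, 0.1000], E[r] = -0.8000, γ^t·E[r] = -0.800000, running G = -0.800000
t=1: π = [0.1900, 0.1700, 0.1400, 0.1800, 0.1300, 0.1900], E[r] = -0.3200, γ^t·E[r] = -0.256000, running G = -1.056000
t=2: π = [0.1780, 0.1710, 0.1310, 0.1830, 0.1300, 0.2070], E[r] = -0.2430, γ^t·E[r] = -0.155520, running G = -1.211520
t=3: π = [0.1753, 0.1732, 0.1302, 0.1829, 0.1301, 0.2083], E[r] = -0.2326, γ^t·E[r] = -0.119091, running G = -1.330611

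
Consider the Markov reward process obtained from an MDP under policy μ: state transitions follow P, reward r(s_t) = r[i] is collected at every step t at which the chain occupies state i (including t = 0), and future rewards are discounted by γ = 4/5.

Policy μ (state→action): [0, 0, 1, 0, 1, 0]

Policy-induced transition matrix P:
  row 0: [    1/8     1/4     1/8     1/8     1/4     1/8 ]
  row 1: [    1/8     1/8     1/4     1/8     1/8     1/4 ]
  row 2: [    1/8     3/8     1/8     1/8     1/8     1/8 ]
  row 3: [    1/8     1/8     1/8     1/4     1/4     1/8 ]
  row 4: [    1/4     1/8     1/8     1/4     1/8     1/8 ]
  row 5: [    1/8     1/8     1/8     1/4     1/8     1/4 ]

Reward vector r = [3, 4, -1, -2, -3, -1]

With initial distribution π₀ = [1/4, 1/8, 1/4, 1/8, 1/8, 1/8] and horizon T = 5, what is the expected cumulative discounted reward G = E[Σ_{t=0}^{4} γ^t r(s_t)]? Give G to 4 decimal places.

t=0: π = [0.2500, 0.1250, 0.2500, 0.1250, 0.1250, 0.1250], E[r] = 0.2500, γ^t·E[r] = 0.250000, running G = 0.250000
t=1: π = [0.1406, 0.2188, 0.1406, 0.1719, 0.1719, 0.1563], E[r] = 0.1406, γ^t·E[r] = 0.112500, running G = 0.362500
t=2: π = [0.1465, 0.1777, 0.1523, 0.1875, 0.1641, 0.1719], E[r] = -0.0410, γ^t·E[r] = -0.026250, running G = 0.336250
t=3: π = [0.1455, 0.1814, 0.1472, 0.1904, 0.1667, 0.1687], E[r] = -0.0349, γ^t·E[r] = -0.017875, running G = 0.318375
t=4: π = [0.1458, 0.1800, 0.1477, 0.1907, 0.1670, 0.1688], E[r] = -0.0414, γ^t·E[r] = -0.016950, running G = 0.301425

G = 0.3014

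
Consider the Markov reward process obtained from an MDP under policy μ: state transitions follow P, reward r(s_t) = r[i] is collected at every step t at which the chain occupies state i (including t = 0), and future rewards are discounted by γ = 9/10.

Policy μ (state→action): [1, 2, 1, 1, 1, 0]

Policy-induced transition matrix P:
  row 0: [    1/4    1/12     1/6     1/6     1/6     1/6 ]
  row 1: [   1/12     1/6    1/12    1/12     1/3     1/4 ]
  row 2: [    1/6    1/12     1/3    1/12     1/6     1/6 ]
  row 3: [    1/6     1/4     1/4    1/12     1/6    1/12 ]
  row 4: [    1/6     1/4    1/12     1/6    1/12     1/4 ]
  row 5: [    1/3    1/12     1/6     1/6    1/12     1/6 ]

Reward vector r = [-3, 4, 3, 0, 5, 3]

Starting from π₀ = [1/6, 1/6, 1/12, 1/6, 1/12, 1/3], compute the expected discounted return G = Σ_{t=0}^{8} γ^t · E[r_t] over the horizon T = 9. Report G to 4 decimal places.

G = 11.2909

t=0: π = [0.1667, 0.1667, 0.0833, 0.1667, 0.0833, 0.3333], E[r] = 1.8333, γ^t·E[r] = 1.833333, running G = 1.833333
t=1: π = [0.2222, 0.1389, 0.1736, 0.1319, 0.1597, 0.1736], E[r] = 1.7292, γ^t·E[r] = 1.556250, running G = 3.389583
t=2: π = [0.2025, 0.1435, 0.1817, 0.1296, 0.1620, 0.1806], E[r] = 1.8634, γ^t·E[r] = 1.509375, running G = 4.898958
t=3: π = [0.2017, 0.1439, 0.1823, 0.1288, 0.1620, 0.1813], E[r] = 1.8716, γ^t·E[r] = 1.364414, running G = 6.263372
t=4: π = [0.2017, 0.1438, 0.1823, 0.1288, 0.1620, 0.1814], E[r] = 1.8714, γ^t·E[r] = 1.227820, running G = 7.491192
t=5: π = [0.2017, 0.1438, 0.1823, 0.1288, 0.1620, 0.1814], E[r] = 1.8711, γ^t·E[r] = 1.104878, running G = 8.596070
t=6: π = [0.2017, 0.1438, 0.1823, 0.1288, 0.1620, 0.1814], E[r] = 1.8711, γ^t·E[r] = 0.994385, running G = 9.590455
t=7: π = [0.2017, 0.1438, 0.1823, 0.1288, 0.1620, 0.1814], E[r] = 1.8711, γ^t·E[r] = 0.894946, running G = 10.485401
t=8: π = [0.2017, 0.1438, 0.1823, 0.1288, 0.1620, 0.1814], E[r] = 1.8711, γ^t·E[r] = 0.805452, running G = 11.290853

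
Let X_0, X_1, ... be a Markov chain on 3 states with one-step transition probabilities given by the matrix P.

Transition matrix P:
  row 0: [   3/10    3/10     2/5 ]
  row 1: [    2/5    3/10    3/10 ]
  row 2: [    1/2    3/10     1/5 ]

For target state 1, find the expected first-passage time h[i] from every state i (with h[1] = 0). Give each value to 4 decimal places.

First-step conditioning: h[1] = 0; for i ≠ 1, h[i] = 1 + Σ_k P[i][k]·h[k].
  h[0] = 1 + 3/10·h[0] + 2/5·h[2]
  h[2] = 1 + 1/2·h[0] + 1/5·h[2]
Solving the 2×2 linear system over states ≠ 1 gives exactly h = [10/3, 0, 10/3] (h[1] = 0 is the target).

h = [3.3333, 0.0000, 3.3333]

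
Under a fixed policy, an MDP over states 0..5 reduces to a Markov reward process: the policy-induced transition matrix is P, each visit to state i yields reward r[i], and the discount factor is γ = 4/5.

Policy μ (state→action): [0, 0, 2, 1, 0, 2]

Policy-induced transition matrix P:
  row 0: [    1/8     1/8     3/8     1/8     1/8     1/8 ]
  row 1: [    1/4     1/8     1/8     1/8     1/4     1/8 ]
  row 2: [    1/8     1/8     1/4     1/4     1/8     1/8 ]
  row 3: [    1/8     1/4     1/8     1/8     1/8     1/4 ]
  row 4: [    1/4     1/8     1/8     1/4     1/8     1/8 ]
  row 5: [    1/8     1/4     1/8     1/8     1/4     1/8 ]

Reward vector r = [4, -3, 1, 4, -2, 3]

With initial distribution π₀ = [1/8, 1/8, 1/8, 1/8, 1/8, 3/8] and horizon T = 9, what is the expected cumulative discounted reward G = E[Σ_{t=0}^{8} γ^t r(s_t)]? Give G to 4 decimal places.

t=0: π = [0.1250, 0.1250, 0.1250, 0.1250, 0.1250, 0.3750], E[r] = 1.6250, γ^t·E[r] = 1.625000, running G = 1.625000
t=1: π = [0.1563, 0.1875, 0.1719, 0.1563, 0.1875, 0.1406], E[r] = 0.9063, γ^t·E[r] = 0.725000, running G = 2.350000
t=2: π = [0.1719, 0.1621, 0.1855, 0.1699, 0.1660, 0.1445], E[r] = 1.1680, γ^t·E[r] = 0.747500, running G = 3.097500
t=3: π = [0.1660, 0.1643, 0.1912, 0.1689, 0.1633, 0.1462], E[r] = 1.1501, γ^t·E[r] = 0.588875, running G = 3.686375
t=4: π = [0.1660, 0.1644, 0.1904, 0.1693, 0.1638, 0.1461], E[r] = 1.1490, γ^t·E[r] = 0.470625, running G = 4.157000
t=5: π = [0.1660, 0.1644, 0.1903, 0.1693, 0.1638, 0.1462], E[r] = 1.1491, γ^t·E[r] = 0.376531, running G = 4.533531
t=6: π = [0.1660, 0.1644, 0.1903, 0.1693, 0.1638, 0.1462], E[r] = 1.1490, γ^t·E[r] = 0.301205, running G = 4.834736
t=7: π = [0.1660, 0.1644, 0.1903, 0.1693, 0.1638, 0.1462], E[r] = 1.1490, γ^t·E[r] = 0.240967, running G = 5.075704
t=8: π = [0.1660, 0.1644, 0.1903, 0.1693, 0.1638, 0.1462], E[r] = 1.1490, γ^t·E[r] = 0.192774, running G = 5.268478

G = 5.2685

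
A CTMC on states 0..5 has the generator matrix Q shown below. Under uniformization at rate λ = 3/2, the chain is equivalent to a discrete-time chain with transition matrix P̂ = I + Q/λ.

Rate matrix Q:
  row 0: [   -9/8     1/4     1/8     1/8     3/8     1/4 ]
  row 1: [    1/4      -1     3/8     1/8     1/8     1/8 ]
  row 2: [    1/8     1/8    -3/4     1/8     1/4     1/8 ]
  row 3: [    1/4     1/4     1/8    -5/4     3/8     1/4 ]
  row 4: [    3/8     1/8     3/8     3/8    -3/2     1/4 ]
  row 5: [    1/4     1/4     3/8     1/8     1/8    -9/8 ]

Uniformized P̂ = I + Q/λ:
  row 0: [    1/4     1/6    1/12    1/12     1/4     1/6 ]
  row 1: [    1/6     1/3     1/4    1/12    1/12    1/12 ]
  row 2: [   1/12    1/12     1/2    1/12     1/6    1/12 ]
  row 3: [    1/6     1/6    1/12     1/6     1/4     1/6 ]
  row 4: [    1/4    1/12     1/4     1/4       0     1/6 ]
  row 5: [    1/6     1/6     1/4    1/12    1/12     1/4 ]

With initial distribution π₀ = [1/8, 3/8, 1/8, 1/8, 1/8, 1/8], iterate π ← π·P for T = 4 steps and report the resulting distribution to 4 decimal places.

π = [0.1703, 0.1595, 0.2690, 0.1165, 0.1418, 0.1428]

t=0: π = [0.1250, 0.3750, 0.1250, 0.1250, 0.1250, 0.1250]
t=1: π = [0.1771, 0.2083, 0.2396, 0.1146, 0.1250, 0.1354]
t=2: π = [0.1719, 0.1710, 0.2613, 0.1137, 0.1415, 0.1406]
t=3: π = [0.1710, 0.1616, 0.2677, 0.1164, 0.1409, 0.1424]
t=4: π = [0.1703, 0.1595, 0.2690, 0.1165, 0.1418, 0.1428]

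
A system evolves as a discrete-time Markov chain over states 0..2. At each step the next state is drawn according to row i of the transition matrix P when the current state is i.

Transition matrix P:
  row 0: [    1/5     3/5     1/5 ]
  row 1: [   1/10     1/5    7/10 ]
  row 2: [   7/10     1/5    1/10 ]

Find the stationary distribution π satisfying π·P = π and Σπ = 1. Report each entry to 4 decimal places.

π = [0.3333, 0.3333, 0.3333]

Balance equations π_j = Σ_i π_i·P[i][j]:
  π_0 = 1/5·π_0 + 1/10·π_1 + 7/10·π_2
  π_1 = 3/5·π_0 + 1/5·π_1 + 1/5·π_2
  normalize: π_0 + π_1 + π_2 = 1
Solving the linear system gives exactly π = [1/3, 1/3, 1/3].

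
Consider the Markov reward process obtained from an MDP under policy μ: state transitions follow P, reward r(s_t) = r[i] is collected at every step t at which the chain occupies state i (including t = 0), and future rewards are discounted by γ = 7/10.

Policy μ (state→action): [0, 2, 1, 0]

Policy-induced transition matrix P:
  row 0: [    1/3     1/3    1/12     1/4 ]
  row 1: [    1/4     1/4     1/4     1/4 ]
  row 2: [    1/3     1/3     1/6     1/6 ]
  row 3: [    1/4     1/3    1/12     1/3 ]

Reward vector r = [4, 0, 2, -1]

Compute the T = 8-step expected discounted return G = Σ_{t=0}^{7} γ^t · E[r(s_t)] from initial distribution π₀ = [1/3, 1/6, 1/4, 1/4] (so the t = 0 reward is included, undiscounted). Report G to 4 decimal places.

t=0: π = [0.3333, 0.1667, 0.2500, 0.2500], E[r] = 1.5833, γ^t·E[r] = 1.583333, running G = 1.583333
t=1: π = [0.2986, 0.3194, 0.1319, 0.2500], E[r] = 1.2083, γ^t·E[r] = 0.845833, running G = 2.429167
t=2: π = [0.2859, 0.3067, 0.1476, 0.2598], E[r] = 1.1788, γ^t·E[r] = 0.577622, running G = 3.006788
t=3: π = [0.2861, 0.3078, 0.1467, 0.2594], E[r] = 1.1786, γ^t·E[r] = 0.404269, running G = 3.411057
t=4: π = [0.2861, 0.3077, 0.1469, 0.2594], E[r] = 1.1786, γ^t·E[r] = 0.282987, running G = 3.694044
t=5: π = [0.2861, 0.3077, 0.1469, 0.2594], E[r] = 1.1786, γ^t·E[r] = 0.198094, running G = 3.892138
t=6: π = [0.2861, 0.3077, 0.1469, 0.2594], E[r] = 1.1786, γ^t·E[r] = 0.138666, running G = 4.030804
t=7: π = [0.2861, 0.3077, 0.1469, 0.2594], E[r] = 1.1786, γ^t·E[r] = 0.097066, running G = 4.127870

G = 4.1279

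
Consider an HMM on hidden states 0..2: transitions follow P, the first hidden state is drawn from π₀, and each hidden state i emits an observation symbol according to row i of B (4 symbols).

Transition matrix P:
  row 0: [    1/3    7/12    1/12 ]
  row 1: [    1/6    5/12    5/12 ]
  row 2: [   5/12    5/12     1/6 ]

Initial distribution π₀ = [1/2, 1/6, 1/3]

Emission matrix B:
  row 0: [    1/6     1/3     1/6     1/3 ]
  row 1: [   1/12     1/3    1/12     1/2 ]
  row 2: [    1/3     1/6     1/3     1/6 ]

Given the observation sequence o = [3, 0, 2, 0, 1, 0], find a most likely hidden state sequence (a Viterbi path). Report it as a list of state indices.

path = [0, 1, 2, 0, 1, 2]

t=0: δ = [1.667e-01, 8.333e-02, 5.556e-02]  (obs o_0=3)
t=1: δ = [9.259e-03, 8.102e-03, 1.157e-02]  ψ = [0, 0, 1]  (obs o_1=0)
t=2: δ = [8.038e-04, 4.501e-04, 1.125e-03]  ψ = [2, 0, 1]  (obs o_2=2)
t=3: δ = [7.814e-05, 3.907e-05, 6.251e-05]  ψ = [2, 0, 1]  (obs o_3=0)
t=4: δ = [8.683e-06, 1.519e-05, 2.713e-06]  ψ = [0, 0, 1]  (obs o_4=1)
t=5: δ = [4.824e-07, 5.276e-07, 2.110e-06]  ψ = [0, 1, 1]  (obs o_5=0)
backtrack: best end state = 2; path = [0, 1, 2, 0, 1, 2]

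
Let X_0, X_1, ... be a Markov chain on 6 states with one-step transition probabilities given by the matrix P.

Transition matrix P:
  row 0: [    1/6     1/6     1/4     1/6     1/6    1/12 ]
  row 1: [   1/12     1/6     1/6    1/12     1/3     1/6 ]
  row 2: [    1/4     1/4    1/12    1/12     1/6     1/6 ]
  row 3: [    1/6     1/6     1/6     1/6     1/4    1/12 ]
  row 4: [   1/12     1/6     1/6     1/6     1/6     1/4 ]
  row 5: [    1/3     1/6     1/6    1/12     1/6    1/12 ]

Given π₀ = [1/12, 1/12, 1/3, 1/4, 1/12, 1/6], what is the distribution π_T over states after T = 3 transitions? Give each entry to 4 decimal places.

π = [0.1729, 0.1810, 0.1663, 0.1253, 0.2071, 0.1474]

t=0: π = [0.0833, 0.0833, 0.3333, 0.2500, 0.0833, 0.1667]
t=1: π = [0.2083, 0.1944, 0.1458, 0.1181, 0.2014, 0.1319]
t=2: π = [0.1678, 0.1788, 0.1719, 0.1273, 0.2089, 0.1453]
t=3: π = [0.1729, 0.1810, 0.1663, 0.1253, 0.2071, 0.1474]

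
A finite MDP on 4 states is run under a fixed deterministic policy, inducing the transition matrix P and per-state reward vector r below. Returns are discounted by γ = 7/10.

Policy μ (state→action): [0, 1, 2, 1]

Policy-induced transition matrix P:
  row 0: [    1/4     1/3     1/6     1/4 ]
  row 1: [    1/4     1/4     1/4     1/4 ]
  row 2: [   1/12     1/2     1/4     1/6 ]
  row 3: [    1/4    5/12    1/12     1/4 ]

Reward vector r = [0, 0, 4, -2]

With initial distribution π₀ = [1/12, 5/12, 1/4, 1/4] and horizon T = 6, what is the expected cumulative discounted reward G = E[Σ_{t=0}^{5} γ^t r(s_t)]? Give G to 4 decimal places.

t=0: π = [0.0833, 0.4167, 0.2500, 0.2500], E[r] = 0.5000, γ^t·E[r] = 0.500000, running G = 0.500000
t=1: π = [0.2083, 0.3611, 0.2014, 0.2292], E[r] = 0.3472, γ^t·E[r] = 0.243056, running G = 0.743056
t=2: π = [0.2164, 0.3559, 0.1944, 0.2332], E[r] = 0.3113, γ^t·E[r] = 0.152558, running G = 0.895613
t=3: π = [0.2176, 0.3555, 0.1931, 0.2338], E[r] = 0.3048, γ^t·E[r] = 0.104541, running G = 1.000154
t=4: π = [0.2178, 0.3554, 0.1929, 0.2339], E[r] = 0.3038, γ^t·E[r] = 0.072939, running G = 1.073094
t=5: π = [0.2178, 0.3554, 0.1929, 0.2339], E[r] = 0.3036, γ^t·E[r] = 0.051027, running G = 1.124121

G = 1.1241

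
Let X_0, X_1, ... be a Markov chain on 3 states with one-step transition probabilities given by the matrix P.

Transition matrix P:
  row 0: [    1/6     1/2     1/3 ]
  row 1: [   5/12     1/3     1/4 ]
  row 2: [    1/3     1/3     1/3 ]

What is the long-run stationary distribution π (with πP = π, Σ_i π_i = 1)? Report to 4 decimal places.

π = [0.3133, 0.3855, 0.3012]

Balance equations π_j = Σ_i π_i·P[i][j]:
  π_0 = 1/6·π_0 + 5/12·π_1 + 1/3·π_2
  π_1 = 1/2·π_0 + 1/3·π_1 + 1/3·π_2
  normalize: π_0 + π_1 + π_2 = 1
Solving the linear system gives exactly π = [26/83, 32/83, 25/83].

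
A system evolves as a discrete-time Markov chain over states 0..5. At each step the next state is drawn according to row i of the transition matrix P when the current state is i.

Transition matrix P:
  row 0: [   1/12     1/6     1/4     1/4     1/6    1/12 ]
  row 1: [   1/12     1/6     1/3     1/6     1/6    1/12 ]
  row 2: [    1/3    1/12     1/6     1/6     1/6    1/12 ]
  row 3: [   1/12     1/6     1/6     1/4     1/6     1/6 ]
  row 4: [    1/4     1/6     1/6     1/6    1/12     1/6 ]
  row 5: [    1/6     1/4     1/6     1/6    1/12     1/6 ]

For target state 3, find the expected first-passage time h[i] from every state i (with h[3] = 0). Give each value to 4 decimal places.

h = [5.0639, 5.5155, 5.4187, 0.0000, 5.4595, 5.4971]

First-step conditioning: h[3] = 0; for i ≠ 3, h[i] = 1 + Σ_k P[i][k]·h[k].
  h[0] = 1 + 1/12·h[0] + 1/6·h[1] + 1/4·h[2] + 1/6·h[4] + 1/12·h[5]
  h[1] = 1 + 1/12·h[0] + 1/6·h[1] + 1/3·h[2] + 1/6·h[4] + 1/12·h[5]
  h[2] = 1 + 1/3·h[0] + 1/12·h[1] + 1/6·h[2] + 1/6·h[4] + 1/12·h[5]
  h[4] = 1 + 1/4·h[0] + 1/6·h[1] + 1/6·h[2] + 1/12·h[4] + 1/6·h[5]
  h[5] = 1 + 1/6·h[0] + 1/4·h[1] + 1/6·h[2] + 1/12·h[4] + 1/6·h[5]
Solving the 5×5 linear system over states ≠ 3 gives exactly h = [45216/8929, 49248/8929, 48384/8929, 0, 48748/8929, 49084/8929] (h[3] = 0 is the target).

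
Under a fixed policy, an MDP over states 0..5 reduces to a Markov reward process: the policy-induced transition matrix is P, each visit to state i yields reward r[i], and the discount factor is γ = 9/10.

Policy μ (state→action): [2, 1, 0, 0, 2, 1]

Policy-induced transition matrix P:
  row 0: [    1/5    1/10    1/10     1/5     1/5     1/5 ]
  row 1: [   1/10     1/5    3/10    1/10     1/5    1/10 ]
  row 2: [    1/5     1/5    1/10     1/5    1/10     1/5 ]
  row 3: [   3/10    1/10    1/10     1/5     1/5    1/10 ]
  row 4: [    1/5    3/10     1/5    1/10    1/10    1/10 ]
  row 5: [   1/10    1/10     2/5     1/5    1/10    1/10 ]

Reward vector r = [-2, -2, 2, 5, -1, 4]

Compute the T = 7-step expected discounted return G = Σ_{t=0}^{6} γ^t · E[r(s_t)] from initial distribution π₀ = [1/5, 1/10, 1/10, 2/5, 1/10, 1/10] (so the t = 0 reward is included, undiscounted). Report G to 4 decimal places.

G = 5.6853

t=0: π = [0.2000, 0.1000, 0.1000, 0.4000, 0.1000, 0.1000], E[r] = 1.9000, γ^t·E[r] = 1.900000, running G = 1.900000
t=1: π = [0.2200, 0.1400, 0.1600, 0.1800, 0.1700, 0.1300], E[r] = 0.8500, γ^t·E[r] = 0.765000, running G = 2.665000
t=2: π = [0.1910, 0.1640, 0.1840, 0.1690, 0.1540, 0.1380], E[r] = 0.9010, γ^t·E[r] = 0.729810, running G = 3.394810
t=3: π = [0.1867, 0.1656, 0.1896, 0.1682, 0.1524, 0.1375], E[r] = 0.9132, γ^t·E[r] = 0.665723, running G = 4.060533
t=4: π = [0.1865, 0.1660, 0.1896, 0.1682, 0.1521, 0.1376], E[r] = 0.9137, γ^t·E[r] = 0.599459, running G = 4.659992
t=5: π = [0.1865, 0.1660, 0.1897, 0.1682, 0.1521, 0.1376], E[r] = 0.9139, γ^t·E[r] = 0.539639, running G = 5.199631
t=6: π = [0.1865, 0.1660, 0.1897, 0.1682, 0.1521, 0.1376], E[r] = 0.9139, γ^t·E[r] = 0.485664, running G = 5.685295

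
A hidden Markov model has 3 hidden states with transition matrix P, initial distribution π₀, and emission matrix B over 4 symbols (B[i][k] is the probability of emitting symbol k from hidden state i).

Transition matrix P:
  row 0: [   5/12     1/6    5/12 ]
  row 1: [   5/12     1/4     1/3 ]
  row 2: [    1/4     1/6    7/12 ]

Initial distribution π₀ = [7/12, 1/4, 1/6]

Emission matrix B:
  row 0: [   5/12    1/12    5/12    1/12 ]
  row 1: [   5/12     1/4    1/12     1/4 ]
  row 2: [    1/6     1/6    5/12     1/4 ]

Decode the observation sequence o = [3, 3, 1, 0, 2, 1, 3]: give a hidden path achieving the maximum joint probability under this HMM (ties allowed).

t=0: δ = [4.861e-02, 6.250e-02, 4.167e-02]  (obs o_0=3)
t=1: δ = [2.170e-03, 3.906e-03, 6.076e-03]  ψ = [1, 1, 2]  (obs o_1=3)
t=2: δ = [1.356e-04, 2.532e-04, 5.908e-04]  ψ = [1, 2, 2]  (obs o_2=1)
t=3: δ = [6.154e-05, 4.103e-05, 5.744e-05]  ψ = [2, 2, 2]  (obs o_3=0)
t=4: δ = [1.068e-05, 8.547e-07, 1.396e-05]  ψ = [0, 0, 2]  (obs o_4=2)
t=5: δ = [3.710e-07, 5.817e-07, 1.357e-06]  ψ = [0, 2, 2]  (obs o_5=1)
t=6: δ = [2.828e-08, 5.655e-08, 1.979e-07]  ψ = [2, 2, 2]  (obs o_6=3)
backtrack: best end state = 2; path = [2, 2, 2, 2, 2, 2, 2]

path = [2, 2, 2, 2, 2, 2, 2]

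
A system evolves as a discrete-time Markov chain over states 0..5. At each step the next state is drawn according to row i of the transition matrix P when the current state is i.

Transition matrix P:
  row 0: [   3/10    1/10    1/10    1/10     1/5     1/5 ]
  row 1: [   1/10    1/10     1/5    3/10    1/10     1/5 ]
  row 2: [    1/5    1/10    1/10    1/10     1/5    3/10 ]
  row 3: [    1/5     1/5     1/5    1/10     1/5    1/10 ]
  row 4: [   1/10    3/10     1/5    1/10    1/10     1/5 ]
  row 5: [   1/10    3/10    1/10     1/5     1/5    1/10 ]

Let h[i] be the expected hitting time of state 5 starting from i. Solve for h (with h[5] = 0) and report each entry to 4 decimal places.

First-step conditioning: h[5] = 0; for i ≠ 5, h[i] = 1 + Σ_k P[i][k]·h[k].
  h[0] = 1 + 3/10·h[0] + 1/10·h[1] + 1/10·h[2] + 1/10·h[3] + 1/5·h[4]
  h[1] = 1 + 1/10·h[0] + 1/10·h[1] + 1/5·h[2] + 3/10·h[3] + 1/10·h[4]
  h[2] = 1 + 1/5·h[0] + 1/10·h[1] + 1/10·h[2] + 1/10·h[3] + 1/5·h[4]
  h[3] = 1 + 1/5·h[0] + 1/5·h[1] + 1/5·h[2] + 1/10·h[3] + 1/5·h[4]
  h[4] = 1 + 1/10·h[0] + 3/10·h[1] + 1/5·h[2] + 1/10·h[3] + 1/10·h[4]
Solving the 5×5 linear system over states ≠ 5 gives exactly h = [54900/11063, 55390/11063, 49410/11063, 59890/11063, 54490/11063, 0] (h[5] = 0 is the target).

h = [4.9625, 5.0068, 4.4662, 5.4135, 4.9254, 0.0000]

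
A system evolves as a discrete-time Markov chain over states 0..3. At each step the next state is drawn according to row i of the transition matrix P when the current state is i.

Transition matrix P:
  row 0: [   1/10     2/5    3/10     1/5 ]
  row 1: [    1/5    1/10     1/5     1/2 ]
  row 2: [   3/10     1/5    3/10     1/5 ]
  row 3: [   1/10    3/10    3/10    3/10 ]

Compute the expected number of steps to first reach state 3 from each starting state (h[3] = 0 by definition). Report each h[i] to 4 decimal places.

First-step conditioning: h[3] = 0; for i ≠ 3, h[i] = 1 + Σ_k P[i][k]·h[k].
  h[0] = 1 + 1/10·h[0] + 2/5·h[1] + 3/10·h[2]
  h[1] = 1 + 1/5·h[0] + 1/10·h[1] + 1/5·h[2]
  h[2] = 1 + 3/10·h[0] + 1/5·h[1] + 3/10·h[2]
Solving the 3×3 linear system over states ≠ 3 gives exactly h = [640/179, 490/179, 670/179, 0] (h[3] = 0 is the target).

h = [3.5754, 2.7374, 3.7430, 0.0000]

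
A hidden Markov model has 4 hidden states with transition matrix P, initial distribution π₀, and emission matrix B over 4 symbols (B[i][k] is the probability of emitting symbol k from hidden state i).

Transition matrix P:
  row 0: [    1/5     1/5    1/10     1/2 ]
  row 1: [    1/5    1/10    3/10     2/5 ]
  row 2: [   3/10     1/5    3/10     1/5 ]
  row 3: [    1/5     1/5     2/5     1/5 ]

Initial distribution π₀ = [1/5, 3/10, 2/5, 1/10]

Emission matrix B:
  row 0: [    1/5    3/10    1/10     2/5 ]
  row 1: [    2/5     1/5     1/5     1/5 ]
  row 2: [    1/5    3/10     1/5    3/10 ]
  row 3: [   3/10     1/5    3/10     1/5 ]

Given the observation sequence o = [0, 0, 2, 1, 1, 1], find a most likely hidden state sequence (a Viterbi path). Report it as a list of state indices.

t=0: δ = [4.000e-02, 1.200e-01, 8.000e-02, 3.000e-02]  (obs o_0=0)
t=1: δ = [4.800e-03, 6.400e-03, 7.200e-03, 1.440e-02]  ψ = [1, 2, 1, 1]  (obs o_1=0)
t=2: δ = [2.880e-04, 5.760e-04, 1.152e-03, 8.640e-04]  ψ = [3, 3, 3, 3]  (obs o_2=2)
t=3: δ = [1.037e-04, 4.608e-05, 1.037e-04, 4.608e-05]  ψ = [2, 2, 2, 1]  (obs o_3=1)
t=4: δ = [9.331e-06, 4.147e-06, 9.331e-06, 1.037e-05]  ψ = [2, 0, 2, 0]  (obs o_4=1)
t=5: δ = [8.398e-07, 4.147e-07, 1.244e-06, 9.331e-07]  ψ = [2, 3, 3, 0]  (obs o_5=1)
backtrack: best end state = 2; path = [1, 3, 2, 0, 3, 2]

path = [1, 3, 2, 0, 3, 2]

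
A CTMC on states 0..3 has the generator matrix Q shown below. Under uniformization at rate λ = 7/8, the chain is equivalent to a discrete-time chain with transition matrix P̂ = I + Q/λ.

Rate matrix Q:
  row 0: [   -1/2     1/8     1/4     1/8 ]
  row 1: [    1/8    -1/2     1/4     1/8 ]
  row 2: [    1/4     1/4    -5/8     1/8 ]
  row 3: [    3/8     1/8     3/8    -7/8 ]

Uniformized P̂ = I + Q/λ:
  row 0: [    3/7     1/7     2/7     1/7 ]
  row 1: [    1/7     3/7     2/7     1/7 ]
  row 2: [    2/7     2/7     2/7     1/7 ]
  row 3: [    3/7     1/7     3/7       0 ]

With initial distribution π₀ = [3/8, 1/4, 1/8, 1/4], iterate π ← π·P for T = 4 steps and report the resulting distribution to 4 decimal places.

π = [0.3112, 0.2602, 0.3035, 0.1251]

t=0: π = [0.3750, 0.2500, 0.1250, 0.2500]
t=1: π = [0.3393, 0.2321, 0.3214, 0.1071]
t=2: π = [0.3163, 0.2551, 0.3010, 0.1276]
t=3: π = [0.3127, 0.2587, 0.3039, 0.1246]
t=4: π = [0.3112, 0.2602, 0.3035, 0.1251]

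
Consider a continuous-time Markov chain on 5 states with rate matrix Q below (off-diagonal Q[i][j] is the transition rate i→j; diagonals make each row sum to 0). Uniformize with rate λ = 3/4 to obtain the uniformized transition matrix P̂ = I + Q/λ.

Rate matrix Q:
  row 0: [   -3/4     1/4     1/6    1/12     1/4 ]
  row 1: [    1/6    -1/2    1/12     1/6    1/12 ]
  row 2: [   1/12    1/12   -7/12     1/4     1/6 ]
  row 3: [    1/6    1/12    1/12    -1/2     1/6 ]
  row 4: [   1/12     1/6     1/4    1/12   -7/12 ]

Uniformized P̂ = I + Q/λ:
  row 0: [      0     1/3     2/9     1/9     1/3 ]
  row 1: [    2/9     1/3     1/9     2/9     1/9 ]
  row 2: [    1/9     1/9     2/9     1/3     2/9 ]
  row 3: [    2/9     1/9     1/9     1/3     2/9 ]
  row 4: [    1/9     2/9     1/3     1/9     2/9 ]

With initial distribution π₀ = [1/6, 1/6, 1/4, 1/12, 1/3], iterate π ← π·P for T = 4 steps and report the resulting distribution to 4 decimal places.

π = [0.1445, 0.2146, 0.1967, 0.2298, 0.2145]

t=0: π = [0.1667, 0.1667, 0.2500, 0.0833, 0.3333]
t=1: π = [0.1204, 0.2222, 0.2315, 0.2037, 0.2222]
t=2: π = [0.1451, 0.2119, 0.1996, 0.2325, 0.2109]
t=3: π = [0.1444, 0.2139, 0.1963, 0.2307, 0.2148]
t=4: π = [0.1445, 0.2146, 0.1967, 0.2298, 0.2145]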